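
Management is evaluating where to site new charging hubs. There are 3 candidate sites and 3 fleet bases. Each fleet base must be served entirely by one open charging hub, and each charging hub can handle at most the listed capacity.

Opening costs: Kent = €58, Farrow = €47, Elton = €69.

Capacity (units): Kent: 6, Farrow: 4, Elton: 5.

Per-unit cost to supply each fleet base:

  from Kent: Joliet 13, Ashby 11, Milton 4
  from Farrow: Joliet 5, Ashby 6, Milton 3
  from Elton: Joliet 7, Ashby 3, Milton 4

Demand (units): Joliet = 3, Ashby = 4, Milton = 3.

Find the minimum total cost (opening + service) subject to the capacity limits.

Open {Kent, Farrow}: Joliet→Kent 13·3=39, Ashby→Farrow 6·4=24, Milton→Kent 4·3=12.
Loads: Kent carries 6/6, Farrow carries 4/4. Service 75; fixed 105; total 180.
Next best feasible plan costs 190.

Minimum total cost: 180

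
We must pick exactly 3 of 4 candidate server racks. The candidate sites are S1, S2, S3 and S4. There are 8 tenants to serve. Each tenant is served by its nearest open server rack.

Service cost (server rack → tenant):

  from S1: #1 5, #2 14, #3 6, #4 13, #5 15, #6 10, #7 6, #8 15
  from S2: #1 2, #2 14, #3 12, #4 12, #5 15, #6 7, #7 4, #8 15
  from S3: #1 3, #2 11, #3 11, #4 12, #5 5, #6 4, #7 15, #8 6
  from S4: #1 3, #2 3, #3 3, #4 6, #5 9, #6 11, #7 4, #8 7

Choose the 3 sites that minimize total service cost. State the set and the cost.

Choose S2, S3 and S4; total service cost 33.

With exactly 3 open, each tenant uses its cheapest among the chosen.
{S2, S3, S4}: #1→S2 2, #2→S4 3, #3→S4 3, #4→S4 6, #5→S3 5, #6→S3 4, #7→S2 4, #8→S3 6. Service cost 33.
{S1, S3, S4}: service cost 34
{S1, S2, S4}: service cost 41
Among all 4 size-3 choices, {S2, S3, S4} is lowest.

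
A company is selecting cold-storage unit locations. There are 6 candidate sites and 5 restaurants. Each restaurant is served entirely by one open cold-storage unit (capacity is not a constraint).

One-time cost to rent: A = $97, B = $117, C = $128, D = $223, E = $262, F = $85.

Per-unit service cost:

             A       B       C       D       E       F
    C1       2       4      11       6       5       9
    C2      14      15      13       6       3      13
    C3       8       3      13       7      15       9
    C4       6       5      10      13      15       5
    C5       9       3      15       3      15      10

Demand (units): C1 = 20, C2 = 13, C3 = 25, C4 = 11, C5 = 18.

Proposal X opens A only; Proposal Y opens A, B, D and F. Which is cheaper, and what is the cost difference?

Proposal X: {A}: C1→A 2·20=40, C2→A 14·13=182, C3→A 8·25=200, C4→A 6·11=66, C5→A 9·18=162. Service 650; fixed 97; total 747.
Proposal Y: {A, B, D, F}: C1→A 2·20=40, C2→D 6·13=78, C3→B 3·25=75, C4→B 5·11=55, C5→B 3·18=54. Service 302; fixed 522; total 824.
Difference: |747 − 824| = 77.

Proposal X is cheaper by 77.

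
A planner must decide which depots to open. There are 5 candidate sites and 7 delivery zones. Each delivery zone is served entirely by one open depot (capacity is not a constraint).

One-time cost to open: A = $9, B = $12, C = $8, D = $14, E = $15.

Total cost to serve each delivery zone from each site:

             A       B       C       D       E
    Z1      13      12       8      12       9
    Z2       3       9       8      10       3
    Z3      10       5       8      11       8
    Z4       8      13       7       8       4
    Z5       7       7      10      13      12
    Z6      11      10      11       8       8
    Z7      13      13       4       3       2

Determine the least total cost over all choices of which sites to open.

Minimum total cost: 61

For any fixed open set, each delivery zone goes to its cheapest open site; total = fixed + service.
{E}: Z1→E 9, Z2→E 3, Z3→E 8, Z4→E 4, Z5→E 12, Z6→E 8, Z7→E 2. Service 46; fixed 15; total 61.
{C}: service 56 + fixed 8 = 64
{A, C}: Z1→C 8, Z2→A 3, Z3→C 8, Z4→C 7, Z5→A 7, Z6→A 11, Z7→C 4. Service 48; fixed 17; total 65.
{A, B, C, D, E}: service 37 + fixed 58 = 95
No other subset beats 61.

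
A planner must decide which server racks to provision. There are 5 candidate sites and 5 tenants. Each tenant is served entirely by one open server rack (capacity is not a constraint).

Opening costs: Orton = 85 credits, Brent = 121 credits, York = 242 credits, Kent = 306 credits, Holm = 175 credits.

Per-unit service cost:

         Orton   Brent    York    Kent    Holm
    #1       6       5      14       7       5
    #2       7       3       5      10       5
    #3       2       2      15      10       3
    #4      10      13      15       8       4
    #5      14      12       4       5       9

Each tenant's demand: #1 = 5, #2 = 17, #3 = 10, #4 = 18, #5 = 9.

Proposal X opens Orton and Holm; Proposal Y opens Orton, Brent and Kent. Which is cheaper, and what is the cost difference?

Proposal X: {Orton, Holm}: #1→Holm 5·5=25, #2→Holm 5·17=85, #3→Orton 2·10=20, #4→Holm 4·18=72, #5→Holm 9·9=81. Service 283; fixed 260; total 543.
Proposal Y: {Orton, Brent, Kent}: #1→Brent 5·5=25, #2→Brent 3·17=51, #3→Orton 2·10=20, #4→Kent 8·18=144, #5→Kent 5·9=45. Service 285; fixed 512; total 797.
Difference: |543 − 797| = 254.

Proposal X is cheaper by 254.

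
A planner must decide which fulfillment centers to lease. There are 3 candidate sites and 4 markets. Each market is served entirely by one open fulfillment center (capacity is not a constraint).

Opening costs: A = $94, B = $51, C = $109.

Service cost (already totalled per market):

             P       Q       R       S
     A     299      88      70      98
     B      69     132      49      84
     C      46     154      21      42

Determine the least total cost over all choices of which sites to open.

For any fixed open set, each market goes to its cheapest open site; total = fixed + service.
{C}: P→C 46, Q→C 154, R→C 21, S→C 42. Service 263; fixed 109; total 372.
{B}: service 334 + fixed 51 = 385
{A, C}: service 197 + fixed 203 = 400
{A, B, C}: P→C 46, Q→A 88, R→C 21, S→C 42. Service 197; fixed 254; total 451.
No other subset beats 372.

Minimum total cost: 372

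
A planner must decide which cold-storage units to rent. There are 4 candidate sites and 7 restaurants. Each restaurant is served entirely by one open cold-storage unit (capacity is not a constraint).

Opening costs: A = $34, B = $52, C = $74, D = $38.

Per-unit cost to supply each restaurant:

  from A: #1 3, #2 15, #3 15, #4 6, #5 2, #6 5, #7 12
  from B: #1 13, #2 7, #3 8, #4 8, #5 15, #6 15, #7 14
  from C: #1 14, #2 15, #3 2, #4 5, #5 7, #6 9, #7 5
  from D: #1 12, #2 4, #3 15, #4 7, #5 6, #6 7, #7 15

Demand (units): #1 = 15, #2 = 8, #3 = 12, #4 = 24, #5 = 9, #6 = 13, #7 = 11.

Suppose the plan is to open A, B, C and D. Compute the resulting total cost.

Each restaurant is assigned to its cheapest site among the open ones.
{A, B, C, D}: #1→A 3·15=45, #2→D 4·8=32, #3→C 2·12=24, #4→C 5·24=120, #5→A 2·9=18, #6→A 5·13=65, #7→C 5·11=55. Service 359; fixed 198; total 557.

Total cost: 557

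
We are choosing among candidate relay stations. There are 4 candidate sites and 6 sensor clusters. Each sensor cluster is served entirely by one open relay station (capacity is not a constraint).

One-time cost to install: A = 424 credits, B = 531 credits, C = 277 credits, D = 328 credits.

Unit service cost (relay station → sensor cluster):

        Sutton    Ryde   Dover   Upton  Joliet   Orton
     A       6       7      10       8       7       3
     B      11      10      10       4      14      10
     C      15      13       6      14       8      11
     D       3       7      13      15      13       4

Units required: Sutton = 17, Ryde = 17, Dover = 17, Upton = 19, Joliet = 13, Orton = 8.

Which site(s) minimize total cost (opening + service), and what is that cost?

Open A only; minimum total cost 1082.

For any fixed open set, each sensor cluster goes to its cheapest open site; total = fixed + service.
{A}: Sutton→A 6·17=102, Ryde→A 7·17=119, Dover→A 10·17=170, Upton→A 8·19=152, Joliet→A 7·13=91, Orton→A 3·8=24. Service 658; fixed 424; total 1082.
{D}: service 877 + fixed 328 = 1205
{C, D}: Sutton→D 3·17=51, Ryde→D 7·17=119, Dover→C 6·17=102, Upton→C 14·19=266, Joliet→C 8·13=104, Orton→D 4·8=32. Service 674; fixed 605; total 1279.
{A, B, C, D}: service 463 + fixed 1560 = 2023
No other subset beats 1082.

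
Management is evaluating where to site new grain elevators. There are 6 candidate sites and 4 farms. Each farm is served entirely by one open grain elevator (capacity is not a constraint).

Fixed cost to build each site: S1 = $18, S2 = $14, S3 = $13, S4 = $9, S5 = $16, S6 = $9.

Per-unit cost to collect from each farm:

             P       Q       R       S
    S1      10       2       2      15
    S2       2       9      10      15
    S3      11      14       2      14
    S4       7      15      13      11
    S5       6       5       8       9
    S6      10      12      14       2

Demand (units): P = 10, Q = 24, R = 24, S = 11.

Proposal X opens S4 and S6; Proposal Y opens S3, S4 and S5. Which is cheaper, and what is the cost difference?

Proposal Y is cheaper by 345.

Proposal X: {S4, S6}: P→S4 7·10=70, Q→S6 12·24=288, R→S4 13·24=312, S→S6 2·11=22. Service 692; fixed 18; total 710.
Proposal Y: {S3, S4, S5}: P→S5 6·10=60, Q→S5 5·24=120, R→S3 2·24=48, S→S5 9·11=99. Service 327; fixed 38; total 365.
Difference: |710 − 365| = 345.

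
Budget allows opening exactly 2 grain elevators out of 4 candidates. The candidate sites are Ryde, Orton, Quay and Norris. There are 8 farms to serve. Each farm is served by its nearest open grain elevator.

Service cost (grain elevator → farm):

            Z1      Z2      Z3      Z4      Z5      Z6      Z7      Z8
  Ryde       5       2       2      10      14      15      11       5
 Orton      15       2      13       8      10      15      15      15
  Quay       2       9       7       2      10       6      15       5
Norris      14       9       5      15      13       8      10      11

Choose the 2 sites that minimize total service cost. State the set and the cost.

With exactly 2 open, each farm uses its cheapest among the chosen.
{Ryde, Quay}: Z1→Quay 2, Z2→Ryde 2, Z3→Ryde 2, Z4→Quay 2, Z5→Quay 10, Z6→Quay 6, Z7→Ryde 11, Z8→Ryde 5. Service cost 40.
{Orton, Quay}: service cost 49
{Quay, Norris}: service cost 49
Among all 6 size-2 choices, {Ryde, Quay} is lowest.

Choose Ryde and Quay; total service cost 40.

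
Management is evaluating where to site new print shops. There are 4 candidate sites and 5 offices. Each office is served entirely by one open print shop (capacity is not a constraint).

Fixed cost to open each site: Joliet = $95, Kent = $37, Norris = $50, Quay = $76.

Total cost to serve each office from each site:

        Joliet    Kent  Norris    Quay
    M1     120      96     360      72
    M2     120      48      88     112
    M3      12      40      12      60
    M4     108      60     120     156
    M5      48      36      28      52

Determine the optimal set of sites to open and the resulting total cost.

Open Kent only; minimum total cost 317.

For any fixed open set, each office goes to its cheapest open site; total = fixed + service.
{Kent}: M1→Kent 96, M2→Kent 48, M3→Kent 40, M4→Kent 60, M5→Kent 36. Service 280; fixed 37; total 317.
{Kent, Norris}: service 244 + fixed 87 = 331
{Kent, Quay}: service 256 + fixed 113 = 369
{Joliet, Kent, Norris, Quay}: service 220 + fixed 258 = 478
No other subset beats 317.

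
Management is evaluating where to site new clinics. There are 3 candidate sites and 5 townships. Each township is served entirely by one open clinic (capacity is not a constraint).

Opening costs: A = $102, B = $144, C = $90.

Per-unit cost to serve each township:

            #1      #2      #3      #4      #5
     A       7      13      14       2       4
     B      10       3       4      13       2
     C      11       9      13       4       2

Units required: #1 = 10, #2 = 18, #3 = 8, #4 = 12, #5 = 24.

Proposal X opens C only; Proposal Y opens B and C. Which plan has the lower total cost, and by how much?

Proposal Y is cheaper by 46.

Proposal X: {C}: #1→C 11·10=110, #2→C 9·18=162, #3→C 13·8=104, #4→C 4·12=48, #5→C 2·24=48. Service 472; fixed 90; total 562.
Proposal Y: {B, C}: #1→B 10·10=100, #2→B 3·18=54, #3→B 4·8=32, #4→C 4·12=48, #5→B 2·24=48. Service 282; fixed 234; total 516.
Difference: |562 − 516| = 46.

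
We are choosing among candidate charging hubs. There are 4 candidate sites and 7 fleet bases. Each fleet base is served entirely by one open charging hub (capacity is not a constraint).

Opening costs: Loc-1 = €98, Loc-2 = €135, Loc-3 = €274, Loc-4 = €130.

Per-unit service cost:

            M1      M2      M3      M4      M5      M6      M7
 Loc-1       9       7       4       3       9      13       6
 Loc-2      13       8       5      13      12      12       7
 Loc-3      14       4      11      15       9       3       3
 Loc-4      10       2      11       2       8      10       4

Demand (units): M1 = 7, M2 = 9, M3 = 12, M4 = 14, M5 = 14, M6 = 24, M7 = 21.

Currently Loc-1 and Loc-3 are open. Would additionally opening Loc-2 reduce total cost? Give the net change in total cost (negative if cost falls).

Current service cost with {Loc-1, Loc-3}: 450.
Adding Loc-2: each fleet base re-picks its cheapest; new service cost 450, saving 0.
Extra fixed cost: 135. Net change = 135 − 0 = 135.
(Totals: 822 → 957.)

No — net change +135 (cost rises by 135).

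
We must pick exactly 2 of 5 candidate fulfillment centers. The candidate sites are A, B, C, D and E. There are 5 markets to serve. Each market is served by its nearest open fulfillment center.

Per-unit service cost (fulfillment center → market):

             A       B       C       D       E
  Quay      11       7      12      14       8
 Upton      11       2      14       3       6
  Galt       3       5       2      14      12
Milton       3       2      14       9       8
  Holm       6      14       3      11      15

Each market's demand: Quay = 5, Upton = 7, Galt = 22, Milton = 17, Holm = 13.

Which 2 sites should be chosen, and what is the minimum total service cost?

Choose B and C; total service cost 166.

With exactly 2 open, each market uses its cheapest among the chosen.
{B, C}: Quay→B 7·5=35, Upton→B 2·7=14, Galt→C 2·22=44, Milton→B 2·17=34, Holm→C 3·13=39. Service cost 166.
{A, B}: service cost 227
{A, C}: service cost 266
Among all 10 size-2 choices, {B, C} is lowest.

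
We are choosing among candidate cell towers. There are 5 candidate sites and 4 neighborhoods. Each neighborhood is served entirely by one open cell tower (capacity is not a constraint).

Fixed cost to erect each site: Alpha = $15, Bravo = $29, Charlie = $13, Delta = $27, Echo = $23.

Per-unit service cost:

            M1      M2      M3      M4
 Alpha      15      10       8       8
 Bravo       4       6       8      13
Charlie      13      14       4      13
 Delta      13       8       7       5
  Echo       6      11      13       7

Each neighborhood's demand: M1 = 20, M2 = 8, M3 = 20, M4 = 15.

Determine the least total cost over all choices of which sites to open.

Minimum total cost: 352

For any fixed open set, each neighborhood goes to its cheapest open site; total = fixed + service.
{Bravo, Charlie, Delta}: M1→Bravo 4·20=80, M2→Bravo 6·8=48, M3→Charlie 4·20=80, M4→Delta 5·15=75. Service 283; fixed 69; total 352.
{Alpha, Bravo, Charlie, Delta}: M1→Bravo 4·20=80, M2→Bravo 6·8=48, M3→Charlie 4·20=80, M4→Delta 5·15=75. Service 283; fixed 84; total 367.
{Bravo, Charlie, Delta, Echo}: M1→Bravo 4·20=80, M2→Bravo 6·8=48, M3→Charlie 4·20=80, M4→Delta 5·15=75. Service 283; fixed 92; total 375.
{Alpha, Bravo, Charlie, Delta, Echo}: service 283 + fixed 107 = 390
No other subset beats 352.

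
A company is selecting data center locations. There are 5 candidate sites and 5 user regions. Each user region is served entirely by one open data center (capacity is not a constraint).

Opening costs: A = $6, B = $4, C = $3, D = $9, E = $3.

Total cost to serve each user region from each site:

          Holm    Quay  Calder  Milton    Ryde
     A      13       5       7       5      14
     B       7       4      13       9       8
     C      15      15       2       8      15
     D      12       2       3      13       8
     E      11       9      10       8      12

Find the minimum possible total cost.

Minimum total cost: 36

For any fixed open set, each user region goes to its cheapest open site; total = fixed + service.
{B, C}: Holm→B 7, Quay→B 4, Calder→C 2, Milton→C 8, Ryde→B 8. Service 29; fixed 7; total 36.
{A, B, C}: Holm→B 7, Quay→B 4, Calder→C 2, Milton→A 5, Ryde→B 8. Service 26; fixed 13; total 39.
{B, C, E}: service 29 + fixed 10 = 39
{A, B, C, D, E}: Holm→B 7, Quay→D 2, Calder→C 2, Milton→A 5, Ryde→B 8. Service 24; fixed 25; total 49.
No other subset beats 36.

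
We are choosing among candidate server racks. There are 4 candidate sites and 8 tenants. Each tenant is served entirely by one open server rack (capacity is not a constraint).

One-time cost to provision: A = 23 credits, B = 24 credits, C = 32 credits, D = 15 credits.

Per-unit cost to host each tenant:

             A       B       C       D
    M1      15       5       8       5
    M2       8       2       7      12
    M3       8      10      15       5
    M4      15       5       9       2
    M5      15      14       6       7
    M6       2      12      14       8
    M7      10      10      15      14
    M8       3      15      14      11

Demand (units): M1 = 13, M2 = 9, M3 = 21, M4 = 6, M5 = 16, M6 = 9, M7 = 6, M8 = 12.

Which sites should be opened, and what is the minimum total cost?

For any fixed open set, each tenant goes to its cheapest open site; total = fixed + service.
{A, B, D}: M1→B 5·13=65, M2→B 2·9=18, M3→D 5·21=105, M4→D 2·6=12, M5→D 7·16=112, M6→A 2·9=18, M7→A 10·6=60, M8→A 3·12=36. Service 426; fixed 62; total 488.
{A, B, C, D}: M1→B 5·13=65, M2→B 2·9=18, M3→D 5·21=105, M4→D 2·6=12, M5→C 6·16=96, M6→A 2·9=18, M7→A 10·6=60, M8→A 3·12=36. Service 410; fixed 94; total 504.
{A, D}: service 480 + fixed 38 = 518
{D}: service 690 + fixed 15 = 705
No other subset beats 488.

Open A, B and D; minimum total cost 488.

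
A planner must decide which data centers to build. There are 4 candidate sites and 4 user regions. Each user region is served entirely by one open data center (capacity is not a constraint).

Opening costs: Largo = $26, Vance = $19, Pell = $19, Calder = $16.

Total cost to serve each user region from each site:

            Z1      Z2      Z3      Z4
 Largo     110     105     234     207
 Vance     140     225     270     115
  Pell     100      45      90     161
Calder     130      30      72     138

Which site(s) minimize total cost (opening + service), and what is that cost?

For any fixed open set, each user region goes to its cheapest open site; total = fixed + service.
{Vance, Pell, Calder}: Z1→Pell 100, Z2→Calder 30, Z3→Calder 72, Z4→Vance 115. Service 317; fixed 54; total 371.
{Pell, Calder}: service 340 + fixed 35 = 375
{Vance, Calder}: service 347 + fixed 35 = 382
{Largo, Vance, Pell, Calder}: Z1→Pell 100, Z2→Calder 30, Z3→Calder 72, Z4→Vance 115. Service 317; fixed 80; total 397.
No other subset beats 371.

Open Vance, Pell and Calder; minimum total cost 371.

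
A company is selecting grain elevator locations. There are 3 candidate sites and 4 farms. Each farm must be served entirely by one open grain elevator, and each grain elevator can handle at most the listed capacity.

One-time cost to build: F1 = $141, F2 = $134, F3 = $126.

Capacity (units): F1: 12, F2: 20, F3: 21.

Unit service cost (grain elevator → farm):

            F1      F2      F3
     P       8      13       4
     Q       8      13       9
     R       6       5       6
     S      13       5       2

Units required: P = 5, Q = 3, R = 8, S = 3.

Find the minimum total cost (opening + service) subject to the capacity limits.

Open {F3}: P→F3 4·5=20, Q→F3 9·3=27, R→F3 6·8=48, S→F3 2·3=6.
Loads: F3 carries 19/21. Service 101; fixed 126; total 227.
Next best feasible plan costs 293.

Minimum total cost: 227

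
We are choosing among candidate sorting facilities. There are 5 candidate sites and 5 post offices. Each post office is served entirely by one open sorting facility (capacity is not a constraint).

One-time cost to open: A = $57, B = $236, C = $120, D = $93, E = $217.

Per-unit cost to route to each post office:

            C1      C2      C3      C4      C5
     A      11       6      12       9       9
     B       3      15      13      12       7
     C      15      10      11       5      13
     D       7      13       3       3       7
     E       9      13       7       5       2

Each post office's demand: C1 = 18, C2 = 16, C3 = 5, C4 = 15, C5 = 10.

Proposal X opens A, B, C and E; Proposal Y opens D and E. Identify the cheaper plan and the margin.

Proposal X: {A, B, C, E}: C1→B 3·18=54, C2→A 6·16=96, C3→E 7·5=35, C4→C 5·15=75, C5→E 2·10=20. Service 280; fixed 630; total 910.
Proposal Y: {D, E}: C1→D 7·18=126, C2→D 13·16=208, C3→D 3·5=15, C4→D 3·15=45, C5→E 2·10=20. Service 414; fixed 310; total 724.
Difference: |910 − 724| = 186.

Proposal Y is cheaper by 186.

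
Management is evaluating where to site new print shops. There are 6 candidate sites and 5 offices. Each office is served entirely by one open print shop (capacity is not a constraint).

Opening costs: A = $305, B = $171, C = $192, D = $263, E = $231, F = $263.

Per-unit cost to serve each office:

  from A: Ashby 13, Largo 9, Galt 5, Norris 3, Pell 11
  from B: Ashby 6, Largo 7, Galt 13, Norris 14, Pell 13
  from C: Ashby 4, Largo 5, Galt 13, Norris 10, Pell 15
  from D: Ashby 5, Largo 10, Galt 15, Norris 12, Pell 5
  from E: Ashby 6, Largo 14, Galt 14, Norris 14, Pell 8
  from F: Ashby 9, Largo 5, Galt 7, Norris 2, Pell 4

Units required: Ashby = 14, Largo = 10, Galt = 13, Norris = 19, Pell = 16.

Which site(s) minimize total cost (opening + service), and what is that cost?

For any fixed open set, each office goes to its cheapest open site; total = fixed + service.
{F}: Ashby→F 9·14=126, Largo→F 5·10=50, Galt→F 7·13=91, Norris→F 2·19=38, Pell→F 4·16=64. Service 369; fixed 263; total 632.
{C, F}: service 299 + fixed 455 = 754
{B, F}: service 327 + fixed 434 = 761
{A, B, C, D, E, F}: service 273 + fixed 1425 = 1698
No other subset beats 632.

Open F only; minimum total cost 632.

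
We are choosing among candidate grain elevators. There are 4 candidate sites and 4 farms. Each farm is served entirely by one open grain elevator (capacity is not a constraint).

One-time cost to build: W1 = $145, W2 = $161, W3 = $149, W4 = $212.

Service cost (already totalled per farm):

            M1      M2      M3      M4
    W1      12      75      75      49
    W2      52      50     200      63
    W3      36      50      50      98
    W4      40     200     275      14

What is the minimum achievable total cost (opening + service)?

Minimum total cost: 356

For any fixed open set, each farm goes to its cheapest open site; total = fixed + service.
{W1}: M1→W1 12, M2→W1 75, M3→W1 75, M4→W1 49. Service 211; fixed 145; total 356.
{W3}: service 234 + fixed 149 = 383
{W1, W3}: M1→W1 12, M2→W3 50, M3→W3 50, M4→W1 49. Service 161; fixed 294; total 455.
{W1, W2, W3, W4}: M1→W1 12, M2→W2 50, M3→W3 50, M4→W4 14. Service 126; fixed 667; total 793.
No other subset beats 356.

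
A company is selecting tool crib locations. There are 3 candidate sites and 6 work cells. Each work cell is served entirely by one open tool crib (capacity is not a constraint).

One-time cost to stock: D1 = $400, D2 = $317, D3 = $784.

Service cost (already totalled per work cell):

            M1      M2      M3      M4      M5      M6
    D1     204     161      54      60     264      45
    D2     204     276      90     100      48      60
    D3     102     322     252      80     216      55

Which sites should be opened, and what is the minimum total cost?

Open D2 only; minimum total cost 1095.

For any fixed open set, each work cell goes to its cheapest open site; total = fixed + service.
{D2}: M1→D2 204, M2→D2 276, M3→D2 90, M4→D2 100, M5→D2 48, M6→D2 60. Service 778; fixed 317; total 1095.
{D1}: service 788 + fixed 400 = 1188
{D1, D2}: service 572 + fixed 717 = 1289
{D1, D2, D3}: service 470 + fixed 1501 = 1971
No other subset beats 1095.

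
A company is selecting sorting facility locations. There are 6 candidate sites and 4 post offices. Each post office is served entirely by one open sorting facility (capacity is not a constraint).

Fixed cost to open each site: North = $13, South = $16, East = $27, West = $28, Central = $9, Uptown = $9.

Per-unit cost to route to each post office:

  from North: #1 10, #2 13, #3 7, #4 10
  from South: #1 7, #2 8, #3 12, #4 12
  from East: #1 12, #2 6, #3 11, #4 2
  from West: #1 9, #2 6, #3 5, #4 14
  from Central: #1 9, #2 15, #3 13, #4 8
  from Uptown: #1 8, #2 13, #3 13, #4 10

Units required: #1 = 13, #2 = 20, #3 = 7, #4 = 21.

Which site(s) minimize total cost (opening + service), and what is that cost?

For any fixed open set, each post office goes to its cheapest open site; total = fixed + service.
{North, South, East}: #1→South 7·13=91, #2→East 6·20=120, #3→North 7·7=49, #4→East 2·21=42. Service 302; fixed 56; total 358.
{South, East, West}: #1→South 7·13=91, #2→East 6·20=120, #3→West 5·7=35, #4→East 2·21=42. Service 288; fixed 71; total 359.
{North, East, Uptown}: service 315 + fixed 49 = 364
{North, South, East, West, Central, Uptown}: service 288 + fixed 102 = 390
No other subset beats 358.

Open North, South and East; minimum total cost 358.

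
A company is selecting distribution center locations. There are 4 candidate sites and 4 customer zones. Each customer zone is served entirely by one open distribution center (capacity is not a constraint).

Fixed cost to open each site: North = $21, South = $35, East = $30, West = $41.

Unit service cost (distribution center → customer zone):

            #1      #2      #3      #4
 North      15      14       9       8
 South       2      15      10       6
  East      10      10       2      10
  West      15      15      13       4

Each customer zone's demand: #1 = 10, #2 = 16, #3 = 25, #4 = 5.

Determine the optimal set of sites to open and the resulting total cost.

For any fixed open set, each customer zone goes to its cheapest open site; total = fixed + service.
{South, East}: #1→South 2·10=20, #2→East 10·16=160, #3→East 2·25=50, #4→South 6·5=30. Service 260; fixed 65; total 325.
{North, South, East}: #1→South 2·10=20, #2→East 10·16=160, #3→East 2·25=50, #4→South 6·5=30. Service 260; fixed 86; total 346.
{South, East, West}: #1→South 2·10=20, #2→East 10·16=160, #3→East 2·25=50, #4→West 4·5=20. Service 250; fixed 106; total 356.
{North, South, East, West}: service 250 + fixed 127 = 377
(All 15 nonempty subsets were checked; South and East is lowest.)

Open South and East; minimum total cost 325.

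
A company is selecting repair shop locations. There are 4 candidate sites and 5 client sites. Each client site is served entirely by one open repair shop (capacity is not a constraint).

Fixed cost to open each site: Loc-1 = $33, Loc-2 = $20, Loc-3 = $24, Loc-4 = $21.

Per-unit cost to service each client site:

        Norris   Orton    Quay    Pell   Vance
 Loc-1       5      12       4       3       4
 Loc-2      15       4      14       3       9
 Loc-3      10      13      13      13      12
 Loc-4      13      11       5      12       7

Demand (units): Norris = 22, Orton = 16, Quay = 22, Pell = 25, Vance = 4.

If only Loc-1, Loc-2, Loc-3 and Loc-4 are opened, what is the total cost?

Total cost: 451

Each client site is assigned to its cheapest site among the open ones.
{Loc-1, Loc-2, Loc-3, Loc-4}: Norris→Loc-1 5·22=110, Orton→Loc-2 4·16=64, Quay→Loc-1 4·22=88, Pell→Loc-1 3·25=75, Vance→Loc-1 4·4=16. Service 353; fixed 98; total 451.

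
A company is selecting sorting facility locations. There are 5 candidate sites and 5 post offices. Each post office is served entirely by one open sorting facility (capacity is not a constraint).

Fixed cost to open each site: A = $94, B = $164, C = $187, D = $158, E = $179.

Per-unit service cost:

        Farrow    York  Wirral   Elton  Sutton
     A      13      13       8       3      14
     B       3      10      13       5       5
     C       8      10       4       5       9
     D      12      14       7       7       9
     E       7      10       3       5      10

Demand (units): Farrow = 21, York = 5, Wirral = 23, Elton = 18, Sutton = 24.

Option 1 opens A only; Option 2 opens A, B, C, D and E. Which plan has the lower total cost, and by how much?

Option 1: {A}: Farrow→A 13·21=273, York→A 13·5=65, Wirral→A 8·23=184, Elton→A 3·18=54, Sutton→A 14·24=336. Service 912; fixed 94; total 1006.
Option 2: {A, B, C, D, E}: Farrow→B 3·21=63, York→B 10·5=50, Wirral→E 3·23=69, Elton→A 3·18=54, Sutton→B 5·24=120. Service 356; fixed 782; total 1138.
Difference: |1006 − 1138| = 132.

Option 1 is cheaper by 132.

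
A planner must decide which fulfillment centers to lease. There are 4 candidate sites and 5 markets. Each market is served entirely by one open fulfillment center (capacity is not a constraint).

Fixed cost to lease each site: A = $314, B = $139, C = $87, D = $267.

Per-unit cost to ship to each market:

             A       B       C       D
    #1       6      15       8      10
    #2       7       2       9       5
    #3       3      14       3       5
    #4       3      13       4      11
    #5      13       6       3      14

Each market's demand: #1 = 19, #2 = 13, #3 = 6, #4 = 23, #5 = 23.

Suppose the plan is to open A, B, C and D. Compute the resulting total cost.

Total cost: 1103

Each market is assigned to its cheapest site among the open ones.
{A, B, C, D}: #1→A 6·19=114, #2→B 2·13=26, #3→A 3·6=18, #4→A 3·23=69, #5→C 3·23=69. Service 296; fixed 807; total 1103.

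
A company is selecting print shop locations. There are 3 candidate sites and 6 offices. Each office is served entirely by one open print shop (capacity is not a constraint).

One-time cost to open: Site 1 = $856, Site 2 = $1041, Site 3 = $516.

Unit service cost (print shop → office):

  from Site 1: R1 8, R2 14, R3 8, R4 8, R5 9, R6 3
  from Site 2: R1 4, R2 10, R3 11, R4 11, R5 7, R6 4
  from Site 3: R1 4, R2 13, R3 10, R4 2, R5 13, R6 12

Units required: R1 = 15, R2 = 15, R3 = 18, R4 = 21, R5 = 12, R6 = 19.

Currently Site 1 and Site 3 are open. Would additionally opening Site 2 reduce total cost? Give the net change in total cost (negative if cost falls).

Current service cost with {Site 1, Site 3}: 606.
Adding Site 2: each office re-picks its cheapest; new service cost 537, saving 69.
Extra fixed cost: 1041. Net change = 1041 − 69 = 972.
(Totals: 1978 → 2950.)

No — net change +972 (cost rises by 972).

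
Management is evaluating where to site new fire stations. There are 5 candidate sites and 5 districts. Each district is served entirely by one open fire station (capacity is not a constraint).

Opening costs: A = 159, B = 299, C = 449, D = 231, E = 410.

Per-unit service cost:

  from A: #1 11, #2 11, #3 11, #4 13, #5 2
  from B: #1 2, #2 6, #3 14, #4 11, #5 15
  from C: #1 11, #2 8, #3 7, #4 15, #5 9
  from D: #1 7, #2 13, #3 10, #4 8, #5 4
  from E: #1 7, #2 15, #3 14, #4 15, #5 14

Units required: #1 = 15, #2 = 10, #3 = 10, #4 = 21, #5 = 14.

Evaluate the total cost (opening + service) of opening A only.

Total cost: 845

Each district is assigned to its cheapest site among the open ones.
{A}: #1→A 11·15=165, #2→A 11·10=110, #3→A 11·10=110, #4→A 13·21=273, #5→A 2·14=28. Service 686; fixed 159; total 845.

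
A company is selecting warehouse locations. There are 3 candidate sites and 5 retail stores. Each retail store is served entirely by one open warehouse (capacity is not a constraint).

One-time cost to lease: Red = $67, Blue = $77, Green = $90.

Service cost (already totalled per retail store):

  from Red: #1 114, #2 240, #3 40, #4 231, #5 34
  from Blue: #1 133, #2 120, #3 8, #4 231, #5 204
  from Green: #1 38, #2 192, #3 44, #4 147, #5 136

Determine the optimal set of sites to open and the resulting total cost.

Open Red, Blue and Green; minimum total cost 581.

For any fixed open set, each retail store goes to its cheapest open site; total = fixed + service.
{Red, Blue, Green}: #1→Green 38, #2→Blue 120, #3→Blue 8, #4→Green 147, #5→Red 34. Service 347; fixed 234; total 581.
{Red, Green}: #1→Green 38, #2→Green 192, #3→Red 40, #4→Green 147, #5→Red 34. Service 451; fixed 157; total 608.
{Blue, Green}: service 449 + fixed 167 = 616
{Red}: #1→Red 114, #2→Red 240, #3→Red 40, #4→Red 231, #5→Red 34. Service 659; fixed 67; total 726.
No other subset beats 581.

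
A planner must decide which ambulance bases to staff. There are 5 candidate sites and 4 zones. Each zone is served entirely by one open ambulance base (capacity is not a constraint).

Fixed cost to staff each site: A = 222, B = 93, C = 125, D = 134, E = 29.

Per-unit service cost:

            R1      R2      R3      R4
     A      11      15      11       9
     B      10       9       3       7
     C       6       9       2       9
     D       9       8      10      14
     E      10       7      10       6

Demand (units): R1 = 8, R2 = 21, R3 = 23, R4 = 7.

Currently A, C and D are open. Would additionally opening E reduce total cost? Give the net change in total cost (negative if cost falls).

Current service cost with {A, C, D}: 325.
Adding E: each zone re-picks its cheapest; new service cost 283, saving 42.
Extra fixed cost: 29. Net change = 29 − 42 = -13.
(Totals: 806 → 793.)

Yes — net change −13 (cost falls by 13).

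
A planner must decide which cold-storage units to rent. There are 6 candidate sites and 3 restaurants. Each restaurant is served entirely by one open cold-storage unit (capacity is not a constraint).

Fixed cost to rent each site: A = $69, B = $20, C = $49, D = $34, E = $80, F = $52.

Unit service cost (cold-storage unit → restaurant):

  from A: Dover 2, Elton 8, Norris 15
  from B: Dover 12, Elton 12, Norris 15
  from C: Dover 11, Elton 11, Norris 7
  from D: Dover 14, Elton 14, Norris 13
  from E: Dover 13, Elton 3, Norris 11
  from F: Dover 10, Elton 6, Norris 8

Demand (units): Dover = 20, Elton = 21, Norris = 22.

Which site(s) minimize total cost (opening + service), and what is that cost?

For any fixed open set, each restaurant goes to its cheapest open site; total = fixed + service.
{A, C, E}: Dover→A 2·20=40, Elton→E 3·21=63, Norris→C 7·22=154. Service 257; fixed 198; total 455.
{A, F}: Dover→A 2·20=40, Elton→F 6·21=126, Norris→F 8·22=176. Service 342; fixed 121; total 463.
{A, B, C, E}: service 257 + fixed 218 = 475
{A, B, C, D, E, F}: service 257 + fixed 304 = 561
No other subset beats 455.

Open A, C and E; minimum total cost 455.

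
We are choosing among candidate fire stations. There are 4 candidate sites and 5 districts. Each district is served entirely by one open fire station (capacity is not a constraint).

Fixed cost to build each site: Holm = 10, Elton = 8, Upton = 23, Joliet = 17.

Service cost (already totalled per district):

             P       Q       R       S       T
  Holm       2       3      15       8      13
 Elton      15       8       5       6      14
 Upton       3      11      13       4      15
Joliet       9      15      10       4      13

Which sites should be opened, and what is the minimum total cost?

For any fixed open set, each district goes to its cheapest open site; total = fixed + service.
{Holm, Elton}: P→Holm 2, Q→Holm 3, R→Elton 5, S→Elton 6, T→Holm 13. Service 29; fixed 18; total 47.
{Holm}: service 41 + fixed 10 = 51
{Elton}: P→Elton 15, Q→Elton 8, R→Elton 5, S→Elton 6, T→Elton 14. Service 48; fixed 8; total 56.
{Holm, Elton, Upton, Joliet}: service 27 + fixed 58 = 85
No other subset beats 47.

Open Holm and Elton; minimum total cost 47.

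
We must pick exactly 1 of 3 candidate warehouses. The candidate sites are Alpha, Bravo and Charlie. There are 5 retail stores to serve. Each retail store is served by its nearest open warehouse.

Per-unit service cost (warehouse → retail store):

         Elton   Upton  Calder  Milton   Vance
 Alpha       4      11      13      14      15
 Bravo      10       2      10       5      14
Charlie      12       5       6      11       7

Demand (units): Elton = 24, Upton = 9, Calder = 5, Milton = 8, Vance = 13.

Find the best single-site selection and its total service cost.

With exactly 1 open, each retail store uses its cheapest among the chosen.
{Bravo}: Elton→Bravo 10·24=240, Upton→Bravo 2·9=18, Calder→Bravo 10·5=50, Milton→Bravo 5·8=40, Vance→Bravo 14·13=182. Service cost 530.
{Charlie}: service cost 542
{Alpha}: service cost 567
Among all 3 size-1 choices, {Bravo} is lowest.

Choose Bravo only; total service cost 530.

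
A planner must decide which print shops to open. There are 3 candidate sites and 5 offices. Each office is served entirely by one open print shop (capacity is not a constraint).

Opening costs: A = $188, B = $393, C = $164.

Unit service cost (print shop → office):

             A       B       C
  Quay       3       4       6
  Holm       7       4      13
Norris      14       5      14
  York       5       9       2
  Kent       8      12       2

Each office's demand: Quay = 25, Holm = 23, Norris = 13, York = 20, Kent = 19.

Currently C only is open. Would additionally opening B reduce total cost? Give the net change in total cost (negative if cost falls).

Current service cost with {C}: 709.
Adding B: each office re-picks its cheapest; new service cost 335, saving 374.
Extra fixed cost: 393. Net change = 393 − 374 = 19.
(Totals: 873 → 892.)

No — net change +19 (cost rises by 19).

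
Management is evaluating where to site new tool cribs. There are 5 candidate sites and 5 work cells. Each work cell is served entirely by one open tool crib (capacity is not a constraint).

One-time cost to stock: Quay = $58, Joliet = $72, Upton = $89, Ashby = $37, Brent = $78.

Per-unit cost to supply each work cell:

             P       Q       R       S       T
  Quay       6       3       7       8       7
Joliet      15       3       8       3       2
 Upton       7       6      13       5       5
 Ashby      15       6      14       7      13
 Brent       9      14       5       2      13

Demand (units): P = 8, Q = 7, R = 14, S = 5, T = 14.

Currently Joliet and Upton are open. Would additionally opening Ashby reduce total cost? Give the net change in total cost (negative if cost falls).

Current service cost with {Joliet, Upton}: 232.
Adding Ashby: each work cell re-picks its cheapest; new service cost 232, saving 0.
Extra fixed cost: 37. Net change = 37 − 0 = 37.
(Totals: 393 → 430.)

No — net change +37 (cost rises by 37).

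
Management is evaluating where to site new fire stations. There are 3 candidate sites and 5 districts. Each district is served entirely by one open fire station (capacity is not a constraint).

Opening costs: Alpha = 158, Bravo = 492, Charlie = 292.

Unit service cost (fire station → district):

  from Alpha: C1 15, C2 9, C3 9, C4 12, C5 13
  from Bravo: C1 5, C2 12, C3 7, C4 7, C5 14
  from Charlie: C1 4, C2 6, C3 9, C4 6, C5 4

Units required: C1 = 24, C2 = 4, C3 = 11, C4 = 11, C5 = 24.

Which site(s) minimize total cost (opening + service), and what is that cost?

Open Charlie only; minimum total cost 673.

For any fixed open set, each district goes to its cheapest open site; total = fixed + service.
{Charlie}: C1→Charlie 4·24=96, C2→Charlie 6·4=24, C3→Charlie 9·11=99, C4→Charlie 6·11=66, C5→Charlie 4·24=96. Service 381; fixed 292; total 673.
{Alpha, Charlie}: service 381 + fixed 450 = 831
{Alpha}: service 939 + fixed 158 = 1097
{Alpha, Bravo, Charlie}: service 359 + fixed 942 = 1301
No other subset beats 673.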